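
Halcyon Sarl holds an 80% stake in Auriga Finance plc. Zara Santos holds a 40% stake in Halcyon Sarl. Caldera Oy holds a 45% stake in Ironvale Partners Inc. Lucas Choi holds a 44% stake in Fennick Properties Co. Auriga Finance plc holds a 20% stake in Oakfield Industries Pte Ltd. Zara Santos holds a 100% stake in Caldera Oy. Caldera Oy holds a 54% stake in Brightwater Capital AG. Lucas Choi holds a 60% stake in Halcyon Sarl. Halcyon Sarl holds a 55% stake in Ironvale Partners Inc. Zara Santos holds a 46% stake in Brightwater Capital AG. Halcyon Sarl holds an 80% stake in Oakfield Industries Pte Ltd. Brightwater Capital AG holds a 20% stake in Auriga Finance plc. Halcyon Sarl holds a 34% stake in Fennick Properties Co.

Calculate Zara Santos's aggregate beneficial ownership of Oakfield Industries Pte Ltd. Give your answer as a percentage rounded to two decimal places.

Zara reaches Oakfield along 4 paths.
Via Caldera → Brightwater → Auriga: 100% × 54% × 20% × 20% = 2.16%.
Via Brightwater → Auriga: 46% × 20% × 20% = 1.84%.
Via Halcyon → Auriga: 40% × 80% × 20% = 6.4%.
Via Halcyon: 40% × 80% = 32%.
Total: 2.16% + 1.84% + 6.4% + 32% = 42.4%.
Rounded: 42.40%.

42.40%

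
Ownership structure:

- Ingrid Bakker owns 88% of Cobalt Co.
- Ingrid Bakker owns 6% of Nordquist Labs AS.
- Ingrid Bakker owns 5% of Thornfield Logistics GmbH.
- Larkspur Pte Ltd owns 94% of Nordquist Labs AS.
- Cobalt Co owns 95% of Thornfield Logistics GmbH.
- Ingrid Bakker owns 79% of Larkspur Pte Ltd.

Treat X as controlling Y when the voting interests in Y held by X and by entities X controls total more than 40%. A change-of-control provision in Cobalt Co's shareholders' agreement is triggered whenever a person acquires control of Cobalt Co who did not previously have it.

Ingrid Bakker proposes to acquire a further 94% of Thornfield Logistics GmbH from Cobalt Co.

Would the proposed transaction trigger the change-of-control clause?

The purchase adds only to Ingrid's holdings (Cobalt's stake shrinks), so Ingrid is the only person who could newly come to control Cobalt.
Ingrid holds 88% of Cobalt, so Ingrid controls Cobalt.
So Ingrid already controls Cobalt before the transaction.
After the purchase, Ingrid's direct stake in Thornfield rises to 5% + 94% = 99%, and Cobalt's stake falls to 1%.
Ingrid controlled Cobalt already, so this is not a new person acquiring control; every other person's position is unchanged or reduced.
No new person acquires control, so the clause is not triggered.

No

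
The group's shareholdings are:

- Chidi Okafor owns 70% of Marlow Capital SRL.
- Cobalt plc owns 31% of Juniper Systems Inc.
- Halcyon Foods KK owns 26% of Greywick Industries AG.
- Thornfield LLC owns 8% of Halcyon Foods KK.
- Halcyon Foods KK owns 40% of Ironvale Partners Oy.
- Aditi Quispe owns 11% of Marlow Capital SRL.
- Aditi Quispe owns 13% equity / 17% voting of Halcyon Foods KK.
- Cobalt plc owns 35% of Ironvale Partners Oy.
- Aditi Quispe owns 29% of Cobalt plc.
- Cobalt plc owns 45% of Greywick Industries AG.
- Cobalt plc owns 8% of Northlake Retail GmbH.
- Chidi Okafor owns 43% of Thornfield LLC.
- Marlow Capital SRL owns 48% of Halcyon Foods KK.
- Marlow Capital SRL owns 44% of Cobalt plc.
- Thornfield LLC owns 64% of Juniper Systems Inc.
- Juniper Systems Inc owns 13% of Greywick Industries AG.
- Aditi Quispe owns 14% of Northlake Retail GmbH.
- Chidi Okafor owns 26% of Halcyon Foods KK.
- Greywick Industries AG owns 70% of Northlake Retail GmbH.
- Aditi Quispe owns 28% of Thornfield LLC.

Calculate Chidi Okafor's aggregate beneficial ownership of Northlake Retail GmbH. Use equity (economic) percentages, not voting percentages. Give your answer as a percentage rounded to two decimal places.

Chidi reaches Northlake along 7 paths.
Via Marlow → Cobalt → Greywick: 70% × 44% × 45% × 70% = 9.702%.
Via Thornfield → Juniper → Greywick: 43% × 64% × 13% × 70% = 2.50432%.
Via Marlow → Cobalt → Juniper → Greywick: 70% × 44% × 31% × 13% × 70% = 0.868868%.
Via Thornfield → Halcyon → Greywick: 43% × 8% × 26% × 70% = 0.62608%.
Via Marlow → Halcyon → Greywick: 70% × 48% × 26% × 70% = 6.1152%.
Via Halcyon → Greywick: 26% × 26% × 70% = 4.732%.
Via Marlow → Cobalt: 70% × 44% × 8% = 2.464%.
Total: 9.702% + 2.50432% + 0.868868% + 0.62608% + 6.1152% + 4.732% + 2.464% = 27.012468%.
Rounded: 27.01%.

27.01%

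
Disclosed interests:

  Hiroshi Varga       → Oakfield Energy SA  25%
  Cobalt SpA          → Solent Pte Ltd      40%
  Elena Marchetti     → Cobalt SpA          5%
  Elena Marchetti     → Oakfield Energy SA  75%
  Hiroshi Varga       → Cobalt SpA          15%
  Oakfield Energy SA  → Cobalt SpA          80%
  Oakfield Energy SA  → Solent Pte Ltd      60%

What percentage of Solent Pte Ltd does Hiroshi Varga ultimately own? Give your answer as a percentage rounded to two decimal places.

Hiroshi reaches Solent along 3 paths.
Via Oakfield → Cobalt: 25% × 80% × 40% = 8%.
Via Cobalt: 15% × 40% = 6%.
Via Oakfield: 25% × 60% = 15%.
Total: 8% + 6% + 15% = 29%.
Rounded: 29.00%.

29.00%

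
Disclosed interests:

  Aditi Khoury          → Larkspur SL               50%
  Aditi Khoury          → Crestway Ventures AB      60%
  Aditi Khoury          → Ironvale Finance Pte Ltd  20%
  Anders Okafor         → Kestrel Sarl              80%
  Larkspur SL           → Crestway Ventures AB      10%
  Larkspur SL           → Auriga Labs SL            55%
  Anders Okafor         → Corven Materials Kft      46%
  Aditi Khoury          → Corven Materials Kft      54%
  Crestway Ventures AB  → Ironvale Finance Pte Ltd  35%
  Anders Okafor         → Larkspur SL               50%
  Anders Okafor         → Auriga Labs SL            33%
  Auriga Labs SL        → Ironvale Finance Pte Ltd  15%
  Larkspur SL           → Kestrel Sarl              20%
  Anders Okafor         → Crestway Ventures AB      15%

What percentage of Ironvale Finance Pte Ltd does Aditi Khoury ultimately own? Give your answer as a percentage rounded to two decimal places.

46.88%

Aditi reaches Ironvale along 4 paths.
Direct stake: 20% = 20%.
Via Larkspur → Auriga: 50% × 55% × 15% = 4.125%.
Via Larkspur → Crestway: 50% × 10% × 35% = 1.75%.
Via Crestway: 60% × 35% = 21%.
Total: 20% + 4.125% + 1.75% + 21% = 46.875%.
Rounded: 46.88%.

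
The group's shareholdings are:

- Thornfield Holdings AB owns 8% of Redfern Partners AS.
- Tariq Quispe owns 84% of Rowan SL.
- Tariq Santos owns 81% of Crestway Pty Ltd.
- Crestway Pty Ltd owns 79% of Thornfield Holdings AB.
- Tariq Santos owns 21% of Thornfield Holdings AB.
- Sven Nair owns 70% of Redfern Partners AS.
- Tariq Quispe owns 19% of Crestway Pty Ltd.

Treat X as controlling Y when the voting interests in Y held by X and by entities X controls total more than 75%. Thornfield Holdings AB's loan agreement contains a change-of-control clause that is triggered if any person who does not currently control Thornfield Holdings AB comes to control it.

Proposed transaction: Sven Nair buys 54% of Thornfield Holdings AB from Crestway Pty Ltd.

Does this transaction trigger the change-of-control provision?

The purchase adds only to Sven's holdings (Crestway's stake shrinks), so Sven is the only person who could newly come to control Thornfield.
Sven's largest direct stake is 70% in Redfern, which does not meet the threshold, so Sven controls no company.
Neither Sven nor any entity Sven controls holds any voting interest in Thornfield.
So before the transaction, Sven does not control Thornfield.
After the purchase, Sven holds 54% of Thornfield directly, and Crestway's stake falls to 25%.
After the transaction, Sven's side holds 54% of Thornfield, not > 75%, so Sven still does not control Thornfield.
No new person acquires control, so the clause is not triggered.

No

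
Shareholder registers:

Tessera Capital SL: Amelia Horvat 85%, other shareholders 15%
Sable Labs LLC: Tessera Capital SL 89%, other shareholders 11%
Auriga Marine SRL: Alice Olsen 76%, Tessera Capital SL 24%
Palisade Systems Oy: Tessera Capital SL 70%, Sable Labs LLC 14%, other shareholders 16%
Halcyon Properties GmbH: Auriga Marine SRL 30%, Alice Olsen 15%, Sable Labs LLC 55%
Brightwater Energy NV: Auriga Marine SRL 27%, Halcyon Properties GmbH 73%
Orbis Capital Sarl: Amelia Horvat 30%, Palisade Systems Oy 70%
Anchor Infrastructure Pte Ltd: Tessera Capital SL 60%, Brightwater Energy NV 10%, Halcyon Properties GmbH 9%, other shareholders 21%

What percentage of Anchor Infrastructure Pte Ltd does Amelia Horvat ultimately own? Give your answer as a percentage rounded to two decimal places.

Amelia reaches Anchor along 6 paths.
Via Tessera: 85% × 60% = 51%.
Via Tessera → Auriga → Brightwater: 85% × 24% × 27% × 10% = 0.5508%.
Via Tessera → Auriga → Halcyon → Brightwater: 85% × 24% × 30% × 73% × 10% = 0.44676%.
Via Tessera → Sable → Halcyon → Brightwater: 85% × 89% × 55% × 73% × 10% = 3.0373475%.
Via Tessera → Auriga → Halcyon: 85% × 24% × 30% × 9% = 0.5508%.
Via Tessera → Sable → Halcyon: 85% × 89% × 55% × 9% = 3.744675%.
Total: 51% + 0.5508% + 0.44676% + 3.0373475% + 0.5508% + 3.744675% = 59.3303825%.
Rounded: 59.33%.

59.33%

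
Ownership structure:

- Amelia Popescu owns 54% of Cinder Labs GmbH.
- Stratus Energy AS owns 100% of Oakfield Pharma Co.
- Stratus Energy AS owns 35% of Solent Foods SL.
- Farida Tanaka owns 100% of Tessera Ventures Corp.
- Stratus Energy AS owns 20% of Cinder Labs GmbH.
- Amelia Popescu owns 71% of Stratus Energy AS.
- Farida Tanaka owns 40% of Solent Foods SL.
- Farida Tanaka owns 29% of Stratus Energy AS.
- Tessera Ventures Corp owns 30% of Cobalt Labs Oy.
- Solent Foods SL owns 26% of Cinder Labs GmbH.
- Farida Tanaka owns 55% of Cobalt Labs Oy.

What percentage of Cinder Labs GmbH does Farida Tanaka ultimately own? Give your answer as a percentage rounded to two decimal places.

18.84%

Farida reaches Cinder along 3 paths.
Via Stratus: 29% × 20% = 5.8%.
Via Stratus → Solent: 29% × 35% × 26% = 2.639%.
Via Solent: 40% × 26% = 10.4%.
Total: 5.8% + 2.639% + 10.4% = 18.839%.
Rounded: 18.84%.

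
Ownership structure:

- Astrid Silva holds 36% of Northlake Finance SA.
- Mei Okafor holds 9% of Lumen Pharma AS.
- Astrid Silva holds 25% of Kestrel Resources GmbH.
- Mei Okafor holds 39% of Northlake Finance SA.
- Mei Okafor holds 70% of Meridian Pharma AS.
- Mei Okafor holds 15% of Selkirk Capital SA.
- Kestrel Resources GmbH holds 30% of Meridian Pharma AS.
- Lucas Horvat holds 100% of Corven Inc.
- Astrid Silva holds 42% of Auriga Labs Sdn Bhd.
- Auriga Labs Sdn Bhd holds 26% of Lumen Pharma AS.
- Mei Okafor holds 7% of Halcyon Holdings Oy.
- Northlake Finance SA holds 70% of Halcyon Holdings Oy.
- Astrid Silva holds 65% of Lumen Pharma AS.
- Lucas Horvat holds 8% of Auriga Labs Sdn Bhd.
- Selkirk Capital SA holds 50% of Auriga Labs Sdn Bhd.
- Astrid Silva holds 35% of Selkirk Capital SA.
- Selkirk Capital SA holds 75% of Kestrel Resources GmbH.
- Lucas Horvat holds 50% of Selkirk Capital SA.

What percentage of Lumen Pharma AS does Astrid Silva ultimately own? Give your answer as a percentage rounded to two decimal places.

Astrid reaches Lumen along 3 paths.
Direct stake: 65% = 65%.
Via Selkirk → Auriga: 35% × 50% × 26% = 4.55%.
Via Auriga: 42% × 26% = 10.92%.
Total: 65% + 4.55% + 10.92% = 80.47%.

80.47%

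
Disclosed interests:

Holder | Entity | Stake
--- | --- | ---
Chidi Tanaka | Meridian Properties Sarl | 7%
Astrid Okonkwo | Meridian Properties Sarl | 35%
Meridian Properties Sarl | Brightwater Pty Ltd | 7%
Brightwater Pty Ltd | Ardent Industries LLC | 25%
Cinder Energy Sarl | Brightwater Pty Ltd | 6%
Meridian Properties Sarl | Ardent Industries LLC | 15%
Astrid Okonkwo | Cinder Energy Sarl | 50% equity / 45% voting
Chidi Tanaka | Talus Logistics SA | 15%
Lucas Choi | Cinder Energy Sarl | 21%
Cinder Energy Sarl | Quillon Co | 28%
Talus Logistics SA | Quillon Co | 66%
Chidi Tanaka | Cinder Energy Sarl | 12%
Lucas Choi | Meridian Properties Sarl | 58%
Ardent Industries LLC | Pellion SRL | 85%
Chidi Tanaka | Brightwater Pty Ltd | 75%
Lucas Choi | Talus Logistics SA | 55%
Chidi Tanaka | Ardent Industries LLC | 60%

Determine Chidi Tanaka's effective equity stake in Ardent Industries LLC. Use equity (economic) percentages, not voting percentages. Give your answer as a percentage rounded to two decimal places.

Chidi reaches Ardent along 5 paths.
Via Meridian: 7% × 15% = 1.05%.
Direct stake: 60% = 60%.
Via Cinder → Brightwater: 12% × 6% × 25% = 0.18%.
Via Meridian → Brightwater: 7% × 7% × 25% = 0.1225%.
Via Brightwater: 75% × 25% = 18.75%.
Total: 1.05% + 60% + 0.18% + 0.1225% + 18.75% = 80.1025%.
Rounded: 80.10%.

80.10%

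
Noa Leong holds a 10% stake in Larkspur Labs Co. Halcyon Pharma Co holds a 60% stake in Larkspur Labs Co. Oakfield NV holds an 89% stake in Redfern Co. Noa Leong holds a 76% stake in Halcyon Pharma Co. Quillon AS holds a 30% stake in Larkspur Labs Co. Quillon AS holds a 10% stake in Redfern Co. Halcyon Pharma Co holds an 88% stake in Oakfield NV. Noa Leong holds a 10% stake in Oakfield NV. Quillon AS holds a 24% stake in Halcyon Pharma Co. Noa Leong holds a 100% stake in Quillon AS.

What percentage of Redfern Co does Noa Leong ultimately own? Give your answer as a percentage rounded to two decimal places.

Noa reaches Redfern along 4 paths.
Via Quillon: 100% × 10% = 10%.
Via Halcyon → Oakfield: 76% × 88% × 89% = 59.5232%.
Via Quillon → Halcyon → Oakfield: 100% × 24% × 88% × 89% = 18.7968%.
Via Oakfield: 10% × 89% = 8.9%.
Total: 10% + 59.5232% + 18.7968% + 8.9% = 97.22%.

97.22%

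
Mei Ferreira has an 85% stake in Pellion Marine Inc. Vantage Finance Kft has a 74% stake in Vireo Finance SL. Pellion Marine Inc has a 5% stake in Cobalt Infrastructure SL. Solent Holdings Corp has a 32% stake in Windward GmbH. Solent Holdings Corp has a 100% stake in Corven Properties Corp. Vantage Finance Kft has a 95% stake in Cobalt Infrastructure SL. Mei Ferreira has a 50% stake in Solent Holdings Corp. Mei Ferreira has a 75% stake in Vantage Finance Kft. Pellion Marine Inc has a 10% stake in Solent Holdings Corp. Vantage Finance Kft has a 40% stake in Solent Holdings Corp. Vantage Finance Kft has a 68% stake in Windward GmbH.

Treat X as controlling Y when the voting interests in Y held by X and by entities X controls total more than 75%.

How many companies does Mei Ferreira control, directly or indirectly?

1

Mei holds 85% of Pellion, so Mei controls Pellion.
No other company's threshold is met.
Mei controls 1 company.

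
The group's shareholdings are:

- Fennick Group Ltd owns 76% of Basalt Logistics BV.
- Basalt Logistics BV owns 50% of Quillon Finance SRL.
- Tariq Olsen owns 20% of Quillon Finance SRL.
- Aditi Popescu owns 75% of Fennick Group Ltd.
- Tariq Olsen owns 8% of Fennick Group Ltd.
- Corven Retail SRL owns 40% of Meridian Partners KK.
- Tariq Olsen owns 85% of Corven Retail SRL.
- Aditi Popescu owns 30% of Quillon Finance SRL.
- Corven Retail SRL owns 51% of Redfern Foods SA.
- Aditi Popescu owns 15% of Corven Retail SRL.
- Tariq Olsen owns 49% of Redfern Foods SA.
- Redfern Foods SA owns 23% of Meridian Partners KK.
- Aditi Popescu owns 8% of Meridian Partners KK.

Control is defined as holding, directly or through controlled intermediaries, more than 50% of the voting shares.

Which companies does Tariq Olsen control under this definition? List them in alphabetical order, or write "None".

Corven Retail SRL, Meridian Partners KK, Redfern Foods SA

Tariq holds 85% of Corven, so Tariq controls Corven.
Corven and Tariq together hold 51% + 49% = 100% of Redfern, so Tariq controls Redfern.
Redfern and Corven together hold 23% + 40% = 63% of Meridian, so Tariq controls Meridian.
No other company's threshold is met.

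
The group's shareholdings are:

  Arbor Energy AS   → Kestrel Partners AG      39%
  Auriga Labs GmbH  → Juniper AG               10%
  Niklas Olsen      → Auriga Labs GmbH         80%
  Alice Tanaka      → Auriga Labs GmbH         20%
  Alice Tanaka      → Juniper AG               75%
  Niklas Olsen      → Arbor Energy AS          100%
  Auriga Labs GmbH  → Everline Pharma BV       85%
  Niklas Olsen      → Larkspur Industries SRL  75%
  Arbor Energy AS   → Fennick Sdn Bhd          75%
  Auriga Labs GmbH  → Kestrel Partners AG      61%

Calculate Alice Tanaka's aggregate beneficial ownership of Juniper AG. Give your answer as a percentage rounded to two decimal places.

77.00%

Alice reaches Juniper along 2 paths.
Direct stake: 75% = 75%.
Via Auriga: 20% × 10% = 2%.
Total: 75% + 2% = 77%.
Rounded: 77.00%.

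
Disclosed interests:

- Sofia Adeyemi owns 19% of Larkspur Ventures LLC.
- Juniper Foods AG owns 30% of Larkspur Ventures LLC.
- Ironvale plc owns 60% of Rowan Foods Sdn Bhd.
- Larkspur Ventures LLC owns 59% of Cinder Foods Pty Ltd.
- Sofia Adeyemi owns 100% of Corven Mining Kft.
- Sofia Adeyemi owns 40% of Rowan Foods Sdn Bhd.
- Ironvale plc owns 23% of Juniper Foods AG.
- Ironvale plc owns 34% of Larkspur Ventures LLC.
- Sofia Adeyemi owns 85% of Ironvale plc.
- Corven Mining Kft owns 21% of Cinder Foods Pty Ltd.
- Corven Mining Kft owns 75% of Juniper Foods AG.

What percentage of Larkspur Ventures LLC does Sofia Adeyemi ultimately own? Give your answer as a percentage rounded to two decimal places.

76.27%

Sofia reaches Larkspur along 4 paths.
Via Ironvale: 85% × 34% = 28.9%.
Direct stake: 19% = 19%.
Via Corven → Juniper: 100% × 75% × 30% = 22.5%.
Via Ironvale → Juniper: 85% × 23% × 30% = 5.865%.
Total: 28.9% + 19% + 22.5% + 5.865% = 76.265%.
Rounded: 76.27%.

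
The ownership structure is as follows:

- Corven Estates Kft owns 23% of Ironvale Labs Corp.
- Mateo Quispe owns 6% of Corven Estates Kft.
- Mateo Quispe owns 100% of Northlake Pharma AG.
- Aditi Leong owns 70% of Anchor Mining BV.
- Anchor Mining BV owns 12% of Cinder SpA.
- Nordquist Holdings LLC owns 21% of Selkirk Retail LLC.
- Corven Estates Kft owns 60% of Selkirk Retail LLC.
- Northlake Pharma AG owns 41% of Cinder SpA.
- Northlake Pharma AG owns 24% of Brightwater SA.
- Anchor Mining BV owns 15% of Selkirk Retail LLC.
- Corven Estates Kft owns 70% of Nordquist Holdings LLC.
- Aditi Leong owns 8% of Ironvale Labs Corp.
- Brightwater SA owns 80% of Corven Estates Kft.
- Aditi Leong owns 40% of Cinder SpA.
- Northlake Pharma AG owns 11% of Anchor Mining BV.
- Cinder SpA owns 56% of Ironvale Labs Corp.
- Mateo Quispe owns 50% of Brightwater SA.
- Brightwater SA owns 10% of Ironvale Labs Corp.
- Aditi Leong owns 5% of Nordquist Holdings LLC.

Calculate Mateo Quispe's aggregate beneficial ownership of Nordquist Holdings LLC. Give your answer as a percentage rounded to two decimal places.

Mateo reaches Nordquist along 3 paths.
Via Corven: 6% × 70% = 4.2%.
Via Brightwater → Corven: 50% × 80% × 70% = 28%.
Via Northlake → Brightwater → Corven: 100% × 24% × 80% × 70% = 13.44%.
Total: 4.2% + 28% + 13.44% = 45.64%.

45.64%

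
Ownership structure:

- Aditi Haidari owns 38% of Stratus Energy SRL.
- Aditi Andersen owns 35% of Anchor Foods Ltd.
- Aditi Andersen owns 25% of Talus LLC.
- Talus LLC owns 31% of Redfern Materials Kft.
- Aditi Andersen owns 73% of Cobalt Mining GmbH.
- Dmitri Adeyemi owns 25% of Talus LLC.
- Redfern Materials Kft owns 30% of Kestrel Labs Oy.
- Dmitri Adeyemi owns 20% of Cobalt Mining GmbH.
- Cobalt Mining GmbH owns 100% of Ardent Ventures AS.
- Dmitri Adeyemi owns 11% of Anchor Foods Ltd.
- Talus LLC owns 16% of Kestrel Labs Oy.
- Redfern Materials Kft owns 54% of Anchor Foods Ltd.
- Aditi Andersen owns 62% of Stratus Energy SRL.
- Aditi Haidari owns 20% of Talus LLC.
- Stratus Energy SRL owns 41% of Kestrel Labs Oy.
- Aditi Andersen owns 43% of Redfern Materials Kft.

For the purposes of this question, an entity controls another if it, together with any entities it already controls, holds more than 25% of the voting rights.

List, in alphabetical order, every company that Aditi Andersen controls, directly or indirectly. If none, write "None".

Anchor Foods Ltd, Ardent Ventures AS, Cobalt Mining GmbH, Kestrel Labs Oy, Redfern Materials Kft, Stratus Energy SRL

Aditi Andersen holds 43% of Redfern, so Aditi Andersen controls Redfern.
Aditi Andersen holds 73% of Cobalt, so Aditi Andersen controls Cobalt.
Redfern and Aditi Andersen together hold 54% + 35% = 89% of Anchor, so Aditi Andersen controls Anchor.
Aditi Andersen holds 62% of Stratus, so Aditi Andersen controls Stratus.
Cobalt holds 100% of Ardent, so Aditi Andersen controls Ardent.
Stratus and Redfern together hold 41% + 30% = 71% of Kestrel, so Aditi Andersen controls Kestrel.
No other company's threshold is met.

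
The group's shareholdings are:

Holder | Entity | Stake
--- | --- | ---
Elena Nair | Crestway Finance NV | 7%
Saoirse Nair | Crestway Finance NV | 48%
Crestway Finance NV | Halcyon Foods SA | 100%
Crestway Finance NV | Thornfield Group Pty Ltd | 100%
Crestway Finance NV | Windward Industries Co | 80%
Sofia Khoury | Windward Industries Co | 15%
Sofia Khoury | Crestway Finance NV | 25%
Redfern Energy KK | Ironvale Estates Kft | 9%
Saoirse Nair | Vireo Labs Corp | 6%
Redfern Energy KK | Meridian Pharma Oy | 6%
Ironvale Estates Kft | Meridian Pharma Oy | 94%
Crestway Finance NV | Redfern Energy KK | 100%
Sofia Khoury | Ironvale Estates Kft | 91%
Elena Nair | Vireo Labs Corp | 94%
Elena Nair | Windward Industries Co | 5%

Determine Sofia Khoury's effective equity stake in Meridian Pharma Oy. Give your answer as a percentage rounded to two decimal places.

89.16%

Sofia reaches Meridian along 3 paths.
Via Crestway → Redfern: 25% × 100% × 6% = 1.5%.
Via Ironvale: 91% × 94% = 85.54%.
Via Crestway → Redfern → Ironvale: 25% × 100% × 9% × 94% = 2.115%.
Total: 1.5% + 85.54% + 2.115% = 89.155%.
Rounded: 89.16%.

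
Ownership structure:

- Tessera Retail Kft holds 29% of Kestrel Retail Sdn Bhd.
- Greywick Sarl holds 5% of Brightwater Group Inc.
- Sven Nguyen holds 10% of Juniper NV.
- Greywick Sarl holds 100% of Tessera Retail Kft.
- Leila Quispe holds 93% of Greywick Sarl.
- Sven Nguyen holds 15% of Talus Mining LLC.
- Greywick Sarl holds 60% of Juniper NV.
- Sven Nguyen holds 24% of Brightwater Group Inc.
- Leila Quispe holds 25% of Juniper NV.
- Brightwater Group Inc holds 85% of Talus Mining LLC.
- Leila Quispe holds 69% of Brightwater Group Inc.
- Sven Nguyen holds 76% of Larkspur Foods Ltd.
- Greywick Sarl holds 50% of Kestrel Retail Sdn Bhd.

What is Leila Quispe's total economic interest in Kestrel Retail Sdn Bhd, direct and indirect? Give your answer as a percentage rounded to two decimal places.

73.47%

Leila reaches Kestrel along 2 paths.
Via Greywick: 93% × 50% = 46.5%.
Via Greywick → Tessera: 93% × 100% × 29% = 26.97%.
Total: 46.5% + 26.97% = 73.47%.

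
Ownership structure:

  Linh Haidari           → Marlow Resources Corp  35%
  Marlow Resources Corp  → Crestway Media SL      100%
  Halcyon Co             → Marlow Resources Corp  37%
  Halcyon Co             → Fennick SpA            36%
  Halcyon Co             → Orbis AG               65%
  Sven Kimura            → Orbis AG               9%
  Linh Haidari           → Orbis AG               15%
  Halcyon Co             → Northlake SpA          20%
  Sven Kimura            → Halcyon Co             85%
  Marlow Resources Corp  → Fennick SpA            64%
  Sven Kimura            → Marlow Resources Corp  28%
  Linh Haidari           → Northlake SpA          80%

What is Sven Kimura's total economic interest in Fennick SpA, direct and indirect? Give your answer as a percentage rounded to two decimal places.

68.65%

Sven reaches Fennick along 3 paths.
Via Halcyon: 85% × 36% = 30.6%.
Via Halcyon → Marlow: 85% × 37% × 64% = 20.128%.
Via Marlow: 28% × 64% = 17.92%.
Total: 30.6% + 20.128% + 17.92% = 68.648%.
Rounded: 68.65%.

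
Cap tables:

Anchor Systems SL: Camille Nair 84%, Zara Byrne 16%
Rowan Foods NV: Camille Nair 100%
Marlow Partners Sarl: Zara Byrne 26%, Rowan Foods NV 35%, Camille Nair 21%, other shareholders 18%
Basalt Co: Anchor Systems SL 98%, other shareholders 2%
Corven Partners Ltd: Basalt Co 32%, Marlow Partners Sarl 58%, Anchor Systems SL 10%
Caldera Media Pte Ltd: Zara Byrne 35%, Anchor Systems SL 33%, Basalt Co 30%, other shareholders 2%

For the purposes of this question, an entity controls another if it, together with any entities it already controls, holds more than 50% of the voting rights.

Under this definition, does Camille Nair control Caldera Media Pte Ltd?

Yes

Camille holds 84% of Anchor, so Camille controls Anchor.
Anchor holds 98% of Basalt, so Camille controls Basalt.
Anchor and Basalt together hold 33% + 30% = 63% of Caldera, so Camille controls Caldera.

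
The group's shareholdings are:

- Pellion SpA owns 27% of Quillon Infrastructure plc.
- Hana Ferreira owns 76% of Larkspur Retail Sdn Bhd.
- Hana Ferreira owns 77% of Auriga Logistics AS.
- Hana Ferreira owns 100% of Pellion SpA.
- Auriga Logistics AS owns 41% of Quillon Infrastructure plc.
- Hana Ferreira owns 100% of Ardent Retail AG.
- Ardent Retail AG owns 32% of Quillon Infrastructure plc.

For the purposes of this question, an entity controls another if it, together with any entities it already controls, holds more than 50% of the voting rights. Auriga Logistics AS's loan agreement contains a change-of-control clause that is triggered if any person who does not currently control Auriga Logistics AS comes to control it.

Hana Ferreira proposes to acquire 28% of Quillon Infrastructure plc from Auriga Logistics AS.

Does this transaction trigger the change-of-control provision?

No

The purchase adds only to Hana's holdings (Auriga's stake shrinks), so Hana is the only person who could newly come to control Auriga.
Hana holds 77% of Auriga, so Hana controls Auriga.
So Hana already controls Auriga before the transaction.
After the purchase, Hana holds 28% of Quillon directly, and Auriga's stake falls to 13%.
Hana controlled Auriga already, so this is not a new person acquiring control; every other person's position is unchanged or reduced.
No new person acquires control, so the clause is not triggered.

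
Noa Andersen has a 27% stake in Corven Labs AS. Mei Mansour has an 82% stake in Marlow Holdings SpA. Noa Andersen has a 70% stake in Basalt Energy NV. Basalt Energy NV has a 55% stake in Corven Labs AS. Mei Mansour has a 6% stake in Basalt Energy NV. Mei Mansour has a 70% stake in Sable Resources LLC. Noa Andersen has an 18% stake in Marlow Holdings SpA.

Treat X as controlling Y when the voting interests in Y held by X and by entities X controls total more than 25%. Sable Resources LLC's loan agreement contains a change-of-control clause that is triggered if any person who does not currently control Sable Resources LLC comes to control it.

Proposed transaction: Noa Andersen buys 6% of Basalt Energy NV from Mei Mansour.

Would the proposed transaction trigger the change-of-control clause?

No

The purchase adds only to Noa's holdings (Mei's stake shrinks), so Noa is the only person who could newly come to control Sable.
Noa holds 70% of Basalt, so Noa controls Basalt.
Basalt and Noa together hold 55% + 27% = 82% of Corven, so Noa controls Corven.
Neither Noa nor any entity Noa controls holds any voting interest in Sable.
So before the transaction, Noa does not control Sable.
After the purchase, Noa's direct stake in Basalt rises to 70% + 6% = 76%, and Mei's stake falls to 0%.
Noa holds 76% of Basalt, so Noa controls Basalt.
After the transaction, neither Noa nor any entity Noa controls holds a voting interest in Sable, so Noa still does not control it.
No new person acquires control, so the clause is not triggered.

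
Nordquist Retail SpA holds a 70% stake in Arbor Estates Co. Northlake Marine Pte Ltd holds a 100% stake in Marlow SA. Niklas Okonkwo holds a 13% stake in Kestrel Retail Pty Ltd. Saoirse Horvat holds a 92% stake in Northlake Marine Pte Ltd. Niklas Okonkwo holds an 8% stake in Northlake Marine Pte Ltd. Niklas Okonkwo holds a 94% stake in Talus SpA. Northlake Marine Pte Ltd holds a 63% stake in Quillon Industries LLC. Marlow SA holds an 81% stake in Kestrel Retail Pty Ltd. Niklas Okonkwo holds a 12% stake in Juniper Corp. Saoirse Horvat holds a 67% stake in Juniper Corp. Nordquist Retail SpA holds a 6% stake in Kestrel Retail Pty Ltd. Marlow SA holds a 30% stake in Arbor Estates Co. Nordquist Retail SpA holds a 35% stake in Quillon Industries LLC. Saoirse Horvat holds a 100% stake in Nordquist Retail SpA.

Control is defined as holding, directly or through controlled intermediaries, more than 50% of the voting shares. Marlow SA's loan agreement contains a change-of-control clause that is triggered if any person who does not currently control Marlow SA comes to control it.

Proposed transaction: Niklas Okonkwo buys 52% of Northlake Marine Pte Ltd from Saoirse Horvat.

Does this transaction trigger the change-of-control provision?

Yes

The purchase adds only to Niklas's holdings (Saoirse's stake shrinks), so Niklas is the only person who could newly come to control Marlow.
Niklas holds 94% of Talus, so Niklas controls Talus.
Neither Niklas nor any entity Niklas controls holds any voting interest in Marlow.
So before the transaction, Niklas does not control Marlow.
After the purchase, Niklas's direct stake in Northlake rises to 8% + 52% = 60%, and Saoirse's stake falls to 40%.
Niklas holds 60% of Northlake, so Niklas controls Northlake.
Northlake holds 100% of Marlow, so Niklas controls Marlow.
Niklas did not control Marlow before and does after, so the clause is triggered.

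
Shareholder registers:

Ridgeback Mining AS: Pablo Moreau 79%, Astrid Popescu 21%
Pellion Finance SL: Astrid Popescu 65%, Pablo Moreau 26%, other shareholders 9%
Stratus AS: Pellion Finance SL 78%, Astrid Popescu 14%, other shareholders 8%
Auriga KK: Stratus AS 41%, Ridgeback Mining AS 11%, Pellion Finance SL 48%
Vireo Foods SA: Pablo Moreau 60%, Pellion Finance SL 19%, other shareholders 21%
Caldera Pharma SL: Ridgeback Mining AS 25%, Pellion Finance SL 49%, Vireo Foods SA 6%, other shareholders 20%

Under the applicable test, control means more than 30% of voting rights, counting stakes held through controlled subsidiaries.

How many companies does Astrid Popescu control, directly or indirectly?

Astrid holds 65% of Pellion, so Astrid controls Pellion.
Pellion and Astrid together hold 78% + 14% = 92% of Stratus, so Astrid controls Stratus.
Stratus and Pellion together hold 41% + 48% = 89% of Auriga, so Astrid controls Auriga.
Pellion holds 49% of Caldera, so Astrid controls Caldera.
No other company's threshold is met.
Astrid controls 4 companies.

4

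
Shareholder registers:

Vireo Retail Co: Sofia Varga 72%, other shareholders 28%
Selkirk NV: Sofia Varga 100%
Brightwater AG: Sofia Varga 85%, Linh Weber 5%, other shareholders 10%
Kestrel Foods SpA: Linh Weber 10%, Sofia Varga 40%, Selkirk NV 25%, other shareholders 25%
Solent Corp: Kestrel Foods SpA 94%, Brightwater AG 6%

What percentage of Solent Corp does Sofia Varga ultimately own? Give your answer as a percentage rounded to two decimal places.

Sofia reaches Solent along 3 paths.
Via Kestrel: 40% × 94% = 37.6%.
Via Selkirk → Kestrel: 100% × 25% × 94% = 23.5%.
Via Brightwater: 85% × 6% = 5.1%.
Total: 37.6% + 23.5% + 5.1% = 66.2%.
Rounded: 66.20%.

66.20%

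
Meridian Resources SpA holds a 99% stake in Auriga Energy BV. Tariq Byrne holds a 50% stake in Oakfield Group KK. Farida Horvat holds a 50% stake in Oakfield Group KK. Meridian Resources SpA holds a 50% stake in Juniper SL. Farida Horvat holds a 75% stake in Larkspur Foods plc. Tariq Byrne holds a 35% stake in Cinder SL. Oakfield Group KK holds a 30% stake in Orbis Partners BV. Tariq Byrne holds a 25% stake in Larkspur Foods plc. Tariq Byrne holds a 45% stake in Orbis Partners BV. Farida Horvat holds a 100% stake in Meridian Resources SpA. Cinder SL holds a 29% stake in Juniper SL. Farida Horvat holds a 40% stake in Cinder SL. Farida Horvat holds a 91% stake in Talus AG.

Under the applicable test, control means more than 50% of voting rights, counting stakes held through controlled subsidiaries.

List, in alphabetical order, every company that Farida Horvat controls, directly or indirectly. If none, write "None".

Farida holds 100% of Meridian, so Farida controls Meridian.
Meridian holds 99% of Auriga, so Farida controls Auriga.
Farida holds 75% of Larkspur, so Farida controls Larkspur.
Farida holds 91% of Talus, so Farida controls Talus.
No other company's threshold is met.

Auriga Energy BV, Larkspur Foods plc, Meridian Resources SpA, Talus AG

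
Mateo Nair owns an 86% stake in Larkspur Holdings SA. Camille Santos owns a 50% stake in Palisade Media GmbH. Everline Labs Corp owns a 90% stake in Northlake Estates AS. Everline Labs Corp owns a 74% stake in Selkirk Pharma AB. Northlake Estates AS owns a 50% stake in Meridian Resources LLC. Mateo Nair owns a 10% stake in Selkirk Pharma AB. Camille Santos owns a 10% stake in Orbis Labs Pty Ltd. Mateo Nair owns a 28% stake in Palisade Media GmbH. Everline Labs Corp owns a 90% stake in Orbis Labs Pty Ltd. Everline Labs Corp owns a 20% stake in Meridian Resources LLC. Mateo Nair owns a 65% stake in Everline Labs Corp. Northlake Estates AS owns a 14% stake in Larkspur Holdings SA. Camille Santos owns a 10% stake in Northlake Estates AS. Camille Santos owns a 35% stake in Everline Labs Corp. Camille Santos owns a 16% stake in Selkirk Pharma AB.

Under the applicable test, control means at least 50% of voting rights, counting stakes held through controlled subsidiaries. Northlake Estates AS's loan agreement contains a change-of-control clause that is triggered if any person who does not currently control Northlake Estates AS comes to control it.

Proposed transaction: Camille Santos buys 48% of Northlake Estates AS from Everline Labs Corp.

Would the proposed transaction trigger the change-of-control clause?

Yes

The purchase adds only to Camille's holdings (Everline's stake shrinks), so Camille is the only person who could newly come to control Northlake.
Camille holds 50% of Palisade, so Camille controls Palisade.
In Northlake, Camille's side holds only 10%, not ≥ 50%.
So before the transaction, Camille does not control Northlake.
After the purchase, Camille's direct stake in Northlake rises to 10% + 48% = 58%, and Everline's stake falls to 42%.
Camille holds 58% of Northlake, so Camille controls Northlake.
Camille did not control Northlake before and does after, so the clause is triggered.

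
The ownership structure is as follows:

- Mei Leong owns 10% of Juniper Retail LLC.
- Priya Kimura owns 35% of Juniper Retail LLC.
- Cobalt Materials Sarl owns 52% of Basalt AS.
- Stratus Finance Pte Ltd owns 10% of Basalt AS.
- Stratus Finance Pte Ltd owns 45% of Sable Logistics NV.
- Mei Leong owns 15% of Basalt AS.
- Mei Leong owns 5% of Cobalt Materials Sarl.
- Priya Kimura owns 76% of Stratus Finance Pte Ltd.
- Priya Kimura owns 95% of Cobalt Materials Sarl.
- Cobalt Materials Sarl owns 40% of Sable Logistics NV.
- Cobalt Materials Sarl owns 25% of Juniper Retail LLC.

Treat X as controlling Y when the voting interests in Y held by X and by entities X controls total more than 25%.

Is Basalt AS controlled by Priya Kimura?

Priya holds 76% of Stratus, so Priya controls Stratus.
Priya holds 95% of Cobalt, so Priya controls Cobalt.
Stratus and Cobalt together hold 10% + 52% = 62% of Basalt, so Priya controls Basalt.

Yes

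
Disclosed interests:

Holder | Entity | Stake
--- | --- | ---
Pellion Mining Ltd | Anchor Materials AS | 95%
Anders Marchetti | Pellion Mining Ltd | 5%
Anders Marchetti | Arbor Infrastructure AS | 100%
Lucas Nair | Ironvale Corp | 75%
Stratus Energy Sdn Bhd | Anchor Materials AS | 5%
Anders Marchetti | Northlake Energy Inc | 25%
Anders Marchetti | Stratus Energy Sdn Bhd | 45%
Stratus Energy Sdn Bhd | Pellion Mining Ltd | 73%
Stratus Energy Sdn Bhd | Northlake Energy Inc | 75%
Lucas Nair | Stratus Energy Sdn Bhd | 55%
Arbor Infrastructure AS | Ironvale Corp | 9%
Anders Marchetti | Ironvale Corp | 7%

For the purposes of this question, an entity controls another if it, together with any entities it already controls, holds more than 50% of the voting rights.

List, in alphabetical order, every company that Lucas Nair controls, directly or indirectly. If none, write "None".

Anchor Materials AS, Ironvale Corp, Northlake Energy Inc, Pellion Mining Ltd, Stratus Energy Sdn Bhd

Lucas holds 55% of Stratus, so Lucas controls Stratus.
Lucas holds 75% of Ironvale, so Lucas controls Ironvale.
Stratus holds 73% of Pellion, so Lucas controls Pellion.
Pellion and Stratus together hold 95% + 5% = 100% of Anchor, so Lucas controls Anchor.
Stratus holds 75% of Northlake, so Lucas controls Northlake.
No other company's threshold is met.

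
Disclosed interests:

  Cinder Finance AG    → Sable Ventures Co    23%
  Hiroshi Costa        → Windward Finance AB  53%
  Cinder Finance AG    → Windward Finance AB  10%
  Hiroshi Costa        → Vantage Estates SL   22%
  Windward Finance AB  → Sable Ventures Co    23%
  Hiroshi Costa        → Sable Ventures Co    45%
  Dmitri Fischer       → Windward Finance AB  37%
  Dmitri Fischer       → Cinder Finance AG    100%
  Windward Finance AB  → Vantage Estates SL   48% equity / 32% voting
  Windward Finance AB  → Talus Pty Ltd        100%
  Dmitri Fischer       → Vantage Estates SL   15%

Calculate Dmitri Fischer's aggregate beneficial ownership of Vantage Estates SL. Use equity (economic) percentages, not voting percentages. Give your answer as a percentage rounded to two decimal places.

Dmitri reaches Vantage along 3 paths.
Via Cinder → Windward: 100% × 10% × 48% = 4.8%.
Via Windward: 37% × 48% = 17.76%.
Direct stake: 15% = 15%.
Total: 4.8% + 17.76% + 15% = 37.56%.

37.56%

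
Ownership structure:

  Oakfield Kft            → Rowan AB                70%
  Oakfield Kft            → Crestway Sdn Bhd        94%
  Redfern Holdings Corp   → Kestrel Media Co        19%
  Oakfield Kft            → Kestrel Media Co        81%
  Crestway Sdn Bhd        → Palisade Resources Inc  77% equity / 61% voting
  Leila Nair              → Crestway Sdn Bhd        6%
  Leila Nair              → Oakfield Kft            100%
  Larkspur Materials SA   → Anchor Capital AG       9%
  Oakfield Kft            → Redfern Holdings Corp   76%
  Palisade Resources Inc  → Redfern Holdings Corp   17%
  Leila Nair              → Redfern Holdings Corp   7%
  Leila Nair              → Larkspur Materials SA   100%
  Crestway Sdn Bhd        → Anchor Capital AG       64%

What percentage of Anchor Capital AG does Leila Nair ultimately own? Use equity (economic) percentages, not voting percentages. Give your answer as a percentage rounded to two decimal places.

73.00%

Leila reaches Anchor along 3 paths.
Via Crestway: 6% × 64% = 3.84%.
Via Oakfield → Crestway: 100% × 94% × 64% = 60.16%.
Via Larkspur: 100% × 9% = 9%.
Total: 3.84% + 60.16% + 9% = 73%.
Rounded: 73.00%.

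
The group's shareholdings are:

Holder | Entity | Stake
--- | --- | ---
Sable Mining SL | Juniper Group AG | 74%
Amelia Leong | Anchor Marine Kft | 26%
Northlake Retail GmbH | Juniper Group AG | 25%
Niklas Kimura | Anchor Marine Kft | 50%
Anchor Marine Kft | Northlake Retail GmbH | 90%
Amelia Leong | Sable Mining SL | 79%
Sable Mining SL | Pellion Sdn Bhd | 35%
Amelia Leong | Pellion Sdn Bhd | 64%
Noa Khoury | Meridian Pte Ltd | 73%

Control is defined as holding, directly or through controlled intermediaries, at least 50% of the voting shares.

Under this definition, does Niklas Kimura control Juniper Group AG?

Niklas holds 50% of Anchor, so Niklas controls Anchor.
Anchor holds 90% of Northlake, so Niklas controls Northlake.
In Juniper, Niklas's side holds only 25%, not ≥ 50%.
So Niklas does not control Juniper.

No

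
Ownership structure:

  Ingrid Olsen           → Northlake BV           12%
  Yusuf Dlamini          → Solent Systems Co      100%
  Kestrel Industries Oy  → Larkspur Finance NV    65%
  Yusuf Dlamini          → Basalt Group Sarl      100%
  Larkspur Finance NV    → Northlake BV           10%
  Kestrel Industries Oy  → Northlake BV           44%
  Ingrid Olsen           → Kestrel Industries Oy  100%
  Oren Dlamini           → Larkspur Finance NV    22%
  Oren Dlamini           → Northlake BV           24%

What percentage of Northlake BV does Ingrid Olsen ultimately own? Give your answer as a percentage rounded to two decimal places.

62.50%

Ingrid reaches Northlake along 3 paths.
Via Kestrel → Larkspur: 100% × 65% × 10% = 6.5%.
Via Kestrel: 100% × 44% = 44%.
Direct stake: 12% = 12%.
Total: 6.5% + 44% + 12% = 62.5%.
Rounded: 62.50%.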